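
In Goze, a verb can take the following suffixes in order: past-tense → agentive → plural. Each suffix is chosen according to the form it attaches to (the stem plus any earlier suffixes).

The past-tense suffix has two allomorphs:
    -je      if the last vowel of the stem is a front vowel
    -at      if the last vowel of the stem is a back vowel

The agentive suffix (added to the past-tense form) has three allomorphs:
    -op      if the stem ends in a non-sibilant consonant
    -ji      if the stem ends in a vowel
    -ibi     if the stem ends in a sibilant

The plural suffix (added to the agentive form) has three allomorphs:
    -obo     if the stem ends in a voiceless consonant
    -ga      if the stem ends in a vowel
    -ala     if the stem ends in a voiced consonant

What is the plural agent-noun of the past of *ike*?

Since the last vowel of *ike* is /e/ (a front vowel), it takes -je, giving *ikeje*.
The past-tense form *ikeje* — final sound /e/ (a vowel) → -ji → *ikejeji*.
The final sound of the agentive form *ikejeji* is /i/, which is a vowel, so the plural suffix is -ga, giving *ikejejiga*.

ikejejiga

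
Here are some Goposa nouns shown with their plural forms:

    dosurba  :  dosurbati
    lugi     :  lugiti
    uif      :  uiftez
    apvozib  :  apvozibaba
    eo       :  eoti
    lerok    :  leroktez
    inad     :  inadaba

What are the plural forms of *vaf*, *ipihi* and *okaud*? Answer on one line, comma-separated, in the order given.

vaftez, ipihiti, okaudaba

The pattern is voicing of the final sound: -tez when the stem ends in a voiceless consonant (*uif*, *lerok*); -aba when the stem ends in a voiced consonant (*apvozib*, *inad*); -ti when the stem ends in a vowel (*dosurba*, *lugi*, *eo*).
The final sound of *vaf* is /f/, which is a voiceless consonant, so the suffix is -tez, giving *vaftez*.
*ipihi*: final sound = /i/, a vowel → -ti → *ipihiti*.
The final sound of *okaud* is /d/, which is a voiced consonant, so the suffix is -aba, giving *okaudaba*.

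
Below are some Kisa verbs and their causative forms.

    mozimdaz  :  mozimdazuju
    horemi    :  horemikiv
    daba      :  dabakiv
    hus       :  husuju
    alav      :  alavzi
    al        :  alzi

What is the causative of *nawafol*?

nawafolzi

Looking at the final sound of each stem: -uju when the stem ends in a sibilant (*mozimdaz*, *hus*); -zi when the stem ends in a non-sibilant consonant (*alav*, *al*); -kiv when the stem ends in a vowel (*horemi*, *daba*).
Since the final sound of *nawafol* is /l/ (a non-sibilant consonant), it takes -zi, giving *nawafolzi*.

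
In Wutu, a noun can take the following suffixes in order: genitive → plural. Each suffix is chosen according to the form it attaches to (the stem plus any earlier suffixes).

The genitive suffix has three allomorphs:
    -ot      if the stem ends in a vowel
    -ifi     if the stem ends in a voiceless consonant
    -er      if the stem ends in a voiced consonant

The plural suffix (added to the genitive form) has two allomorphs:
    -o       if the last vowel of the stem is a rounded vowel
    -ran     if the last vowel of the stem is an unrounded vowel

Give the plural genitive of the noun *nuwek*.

nuwekifiran

*nuwek*: final sound = /k/, a voiceless consonant → -ifi → *nuwekifi*.
The genitive form *nuwekifi*: last vowel = /i/, an unrounded vowel → -ran → *nuwekifiran*.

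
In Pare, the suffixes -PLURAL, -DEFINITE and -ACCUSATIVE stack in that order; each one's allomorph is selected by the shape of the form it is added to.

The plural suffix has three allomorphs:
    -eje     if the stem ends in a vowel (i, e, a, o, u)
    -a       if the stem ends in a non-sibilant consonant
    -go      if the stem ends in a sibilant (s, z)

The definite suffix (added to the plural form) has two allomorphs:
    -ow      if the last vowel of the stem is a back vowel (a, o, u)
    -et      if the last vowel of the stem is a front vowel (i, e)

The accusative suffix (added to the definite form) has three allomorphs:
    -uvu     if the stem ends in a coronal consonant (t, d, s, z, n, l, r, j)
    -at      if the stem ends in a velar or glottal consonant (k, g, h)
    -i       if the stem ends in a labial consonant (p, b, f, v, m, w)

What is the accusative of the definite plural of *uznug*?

Since the final sound of *uznug* is /g/ (a non-sibilant consonant), it takes -a, giving *uznuga*.
The plural form *uznuga* — last vowel /a/ (a back vowel) → -ow → *uznugaow*.
The definite form *uznugaow* — final consonant /w/ (labial) → -i → *uznugaowi*.

uznugaowi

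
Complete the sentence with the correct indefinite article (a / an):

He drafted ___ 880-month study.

The indefinite article is chosen by the initial *sound* of the following word, not its spelling.
The number *880* is spoken "eight hundred …", beginning with /eɪt/ — a vowel sound.
So the article is *an*: He drafted an 880-month study.

an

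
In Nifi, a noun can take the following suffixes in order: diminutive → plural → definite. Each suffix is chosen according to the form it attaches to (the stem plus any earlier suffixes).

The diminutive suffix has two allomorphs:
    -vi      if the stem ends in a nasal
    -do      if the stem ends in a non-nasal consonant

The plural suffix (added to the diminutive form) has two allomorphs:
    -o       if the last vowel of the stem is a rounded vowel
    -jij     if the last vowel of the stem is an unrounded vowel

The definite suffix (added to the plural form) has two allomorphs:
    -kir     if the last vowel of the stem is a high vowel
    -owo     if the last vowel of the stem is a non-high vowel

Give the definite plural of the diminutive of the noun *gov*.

govdooowo

*gov*: final consonant = /v/, non-nasal → -do → *govdo*.
The diminutive form *govdo* — last vowel /o/ (a rounded vowel) → -o → *govdoo*.
The plural form *govdoo* — last vowel /o/ (a non-high vowel) → -owo → *govdooowo*.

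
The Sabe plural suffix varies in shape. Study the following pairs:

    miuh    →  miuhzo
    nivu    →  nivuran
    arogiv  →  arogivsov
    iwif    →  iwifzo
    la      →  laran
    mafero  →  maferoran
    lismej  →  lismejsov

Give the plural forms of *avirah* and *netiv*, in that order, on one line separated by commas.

avirahzo, netivsov

The alternation tracks the final sound of the stem — -zo when the stem ends in a voiceless consonant (*miuh*, *iwif*); -sov when the stem ends in a voiced consonant (*arogiv*, *lismej*); -ran when the stem ends in a vowel (*nivu*, *la*, *mafero*).
*avirah*: final sound = /h/, a voiceless consonant → -zo → *avirahzo*.
Since the final sound of *netiv* is /v/ (a voiced consonant), it takes -sov, giving *netivsov*.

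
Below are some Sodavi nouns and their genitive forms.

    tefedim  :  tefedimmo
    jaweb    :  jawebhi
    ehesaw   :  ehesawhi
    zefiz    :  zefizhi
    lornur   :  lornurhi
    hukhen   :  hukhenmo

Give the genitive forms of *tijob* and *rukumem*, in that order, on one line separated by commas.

tijobhi, rukumemmo

The pattern is nasality of the final consonant: -mo when the stem ends in a nasal (*tefedim*, *hukhen*); -hi when the stem ends in a non-nasal consonant (*jaweb*, *ehesaw*, *zefiz*, *lornur*).
The final consonant of *tijob* is /b/, which is non-nasal, so the suffix is -hi, giving *tijobhi*.
Since the final consonant of *rukumem* is /m/ (a nasal), it takes -mo, giving *rukumemmo*.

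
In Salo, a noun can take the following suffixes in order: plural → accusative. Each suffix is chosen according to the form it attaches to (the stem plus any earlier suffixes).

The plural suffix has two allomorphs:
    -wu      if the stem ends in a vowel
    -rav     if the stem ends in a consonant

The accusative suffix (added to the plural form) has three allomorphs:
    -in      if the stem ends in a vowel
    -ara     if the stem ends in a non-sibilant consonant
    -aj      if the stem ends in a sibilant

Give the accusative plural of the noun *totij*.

Since the final sound of *totij* is /j/ (a consonant), it takes -rav, giving *totijrav*.
The final sound of the plural form *totijrav* is /v/, which is a non-sibilant consonant, so the accusative suffix is -ara, giving *totijravara*.

totijravara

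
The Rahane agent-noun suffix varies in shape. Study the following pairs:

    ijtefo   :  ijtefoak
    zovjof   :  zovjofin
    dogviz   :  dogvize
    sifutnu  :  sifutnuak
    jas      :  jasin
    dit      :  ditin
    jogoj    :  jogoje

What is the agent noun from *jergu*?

jerguak

The alternation tracks the final sound of the stem — -in when the stem ends in a voiceless consonant (*zovjof*, *jas*, *dit*); -e when the stem ends in a voiced consonant (*dogviz*, *jogoj*); -ak when the stem ends in a vowel (*ijtefo*, *sifutnu*).
The final sound of *jergu* is /u/, which is a vowel, so the suffix is -ak, giving *jerguak*.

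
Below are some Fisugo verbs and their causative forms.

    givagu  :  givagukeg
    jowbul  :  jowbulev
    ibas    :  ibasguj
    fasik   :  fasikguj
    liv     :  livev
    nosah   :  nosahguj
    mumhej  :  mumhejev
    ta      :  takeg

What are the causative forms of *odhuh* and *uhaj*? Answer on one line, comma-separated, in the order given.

odhuhguj, uhajev

The suffix is conditioned by the final sound: -guj when the stem ends in a voiceless consonant (*ibas*, *fasik*, *nosah*); -ev when the stem ends in a voiced consonant (*jowbul*, *liv*, *mumhej*); -keg when the stem ends in a vowel (*givagu*, *ta*).
*odhuh* — final sound /h/ (a voiceless consonant) → -guj → *odhuhguj*.
*uhaj*: final sound = /j/, a voiced consonant → -ev → *uhajev*.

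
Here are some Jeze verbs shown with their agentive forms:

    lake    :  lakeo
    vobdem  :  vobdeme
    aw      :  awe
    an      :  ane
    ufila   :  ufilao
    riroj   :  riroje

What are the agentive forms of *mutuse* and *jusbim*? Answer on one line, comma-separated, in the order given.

The alternation tracks the final sound of the stem — -e when the stem ends in a consonant (*vobdem*, *aw*, *an*, *riroj*); -o when the stem ends in a vowel (*lake*, *ufila*).
*mutuse*: final sound = /e/, a vowel → -o → *mutuseo*.
Since the final sound of *jusbim* is /m/ (a consonant), it takes -e, giving *jusbime*.

mutuseo, jusbime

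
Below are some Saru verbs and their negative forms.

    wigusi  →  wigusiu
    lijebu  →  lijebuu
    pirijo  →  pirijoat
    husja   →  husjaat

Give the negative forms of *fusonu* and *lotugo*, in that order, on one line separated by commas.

fusonuu, lotugoat

The pattern is height harmony: -u when the last vowel of the stem is a high vowel (*wigusi*, *lijebu*); -at when the last vowel of the stem is a non-high vowel (*pirijo*, *husja*).
*fusonu*: last vowel = /u/, a high vowel → -u → *fusonuu*.
*lotugo* — last vowel /o/ (a non-high vowel) → -at → *lotugoat*.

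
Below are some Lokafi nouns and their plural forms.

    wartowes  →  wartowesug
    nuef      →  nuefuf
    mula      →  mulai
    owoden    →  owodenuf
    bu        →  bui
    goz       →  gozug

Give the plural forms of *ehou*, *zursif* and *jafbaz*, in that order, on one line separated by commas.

ehoui, zursifuf, jafbazug

The suffix is conditioned by the final sound: -ug when the stem ends in a sibilant (*wartowes*, *goz*); -uf when the stem ends in a non-sibilant consonant (*nuef*, *owoden*); -i when the stem ends in a vowel (*mula*, *bu*).
*ehou* — final sound /u/ (a vowel) → -i → *ehoui*.
The final sound of *zursif* is /f/, which is a non-sibilant consonant, so the suffix is -uf, giving *zursifuf*.
*jafbaz* — final sound /z/ (a sibilant) → -ug → *jafbazug*.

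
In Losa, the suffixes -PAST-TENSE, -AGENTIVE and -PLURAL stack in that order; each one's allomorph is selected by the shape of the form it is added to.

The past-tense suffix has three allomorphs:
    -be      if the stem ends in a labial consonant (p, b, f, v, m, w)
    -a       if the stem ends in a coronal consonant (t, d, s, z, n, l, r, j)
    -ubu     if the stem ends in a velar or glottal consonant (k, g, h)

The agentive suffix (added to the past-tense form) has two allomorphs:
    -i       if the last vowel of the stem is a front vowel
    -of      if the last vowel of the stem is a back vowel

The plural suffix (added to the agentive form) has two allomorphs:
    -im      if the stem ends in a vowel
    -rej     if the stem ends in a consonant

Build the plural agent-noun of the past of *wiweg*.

wiwegubuofrej

*wiweg*: final consonant = /g/, velar/glottal → -ubu → *wiwegubu*.
The past-tense form *wiwegubu*: last vowel = /u/, a back vowel → -of → *wiwegubuof*.
Since the final sound of the agentive form *wiwegubuof* is /f/ (a consonant), it takes -rej, giving *wiwegubuofrej*.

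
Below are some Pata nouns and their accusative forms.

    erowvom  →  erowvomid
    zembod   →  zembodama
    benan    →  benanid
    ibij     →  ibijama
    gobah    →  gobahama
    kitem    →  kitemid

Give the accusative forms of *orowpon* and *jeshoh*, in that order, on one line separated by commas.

orowponid, jeshohama

Looking at the final consonant of each stem: -id when the stem ends in a nasal (*erowvom*, *benan*, *kitem*); -ama when the stem ends in a non-nasal consonant (*zembod*, *ibij*, *gobah*).
Since the final consonant of *orowpon* is /n/ (a nasal), it takes -id, giving *orowponid*.
*jeshoh* — final consonant /h/ (non-nasal) → -ama → *jeshohama*.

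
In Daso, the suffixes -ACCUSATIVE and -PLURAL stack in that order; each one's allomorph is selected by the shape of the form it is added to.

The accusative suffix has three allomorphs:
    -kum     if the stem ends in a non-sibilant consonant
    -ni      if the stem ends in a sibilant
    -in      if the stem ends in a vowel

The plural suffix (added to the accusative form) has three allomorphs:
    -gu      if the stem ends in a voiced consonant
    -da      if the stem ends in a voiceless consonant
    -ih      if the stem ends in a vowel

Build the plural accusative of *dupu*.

The final sound of *dupu* is /u/, which is a vowel, so the accusative suffix is -in, giving *dupuin*.
The accusative form *dupuin* — final sound /n/ (a voiced consonant) → -gu → *dupuingu*.

dupuingu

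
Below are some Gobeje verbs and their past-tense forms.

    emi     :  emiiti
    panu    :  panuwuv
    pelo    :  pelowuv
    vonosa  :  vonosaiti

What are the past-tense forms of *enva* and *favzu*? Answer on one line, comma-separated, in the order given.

Looking at the last vowel of each stem: -wuv when the last vowel of the stem is a rounded vowel (*panu*, *pelo*); -iti when the last vowel of the stem is an unrounded vowel (*emi*, *vonosa*).
*enva*: last vowel = /a/, an unrounded vowel → -iti → *envaiti*.
*favzu* — last vowel /u/ (a rounded vowel) → -wuv → *favzuwuv*.

envaiti, favzuwuv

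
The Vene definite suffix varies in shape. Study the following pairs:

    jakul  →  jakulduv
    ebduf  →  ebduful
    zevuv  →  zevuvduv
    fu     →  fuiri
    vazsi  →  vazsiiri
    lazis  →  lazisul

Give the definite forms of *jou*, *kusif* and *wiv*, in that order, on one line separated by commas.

jouiri, kusiful, wivduv

Looking at the final sound of each stem: -ul when the stem ends in a voiceless consonant (*ebduf*, *lazis*); -duv when the stem ends in a voiced consonant (*jakul*, *zevuv*); -iri when the stem ends in a vowel (*fu*, *vazsi*).
*jou* — final sound /u/ (a vowel) → -iri → *jouiri*.
Since the final sound of *kusif* is /f/ (a voiceless consonant), it takes -ul, giving *kusiful*.
The final sound of *wiv* is /v/, which is a voiced consonant, so the suffix is -duv, giving *wivduv*.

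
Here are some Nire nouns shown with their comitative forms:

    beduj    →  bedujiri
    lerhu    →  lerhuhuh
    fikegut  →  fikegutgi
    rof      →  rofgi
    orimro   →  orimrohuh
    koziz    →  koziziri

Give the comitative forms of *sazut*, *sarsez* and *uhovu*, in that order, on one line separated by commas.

sazutgi, sarseziri, uhovuhuh

The alternation tracks the final sound of the stem — -gi when the stem ends in a voiceless consonant (*fikegut*, *rof*); -iri when the stem ends in a voiced consonant (*beduj*, *koziz*); -huh when the stem ends in a vowel (*lerhu*, *orimro*).
*sazut* — final sound /t/ (a voiceless consonant) → -gi → *sazutgi*.
*sarsez* — final sound /z/ (a voiced consonant) → -iri → *sarseziri*.
*uhovu*: final sound = /u/, a vowel → -huh → *uhovuhuh*.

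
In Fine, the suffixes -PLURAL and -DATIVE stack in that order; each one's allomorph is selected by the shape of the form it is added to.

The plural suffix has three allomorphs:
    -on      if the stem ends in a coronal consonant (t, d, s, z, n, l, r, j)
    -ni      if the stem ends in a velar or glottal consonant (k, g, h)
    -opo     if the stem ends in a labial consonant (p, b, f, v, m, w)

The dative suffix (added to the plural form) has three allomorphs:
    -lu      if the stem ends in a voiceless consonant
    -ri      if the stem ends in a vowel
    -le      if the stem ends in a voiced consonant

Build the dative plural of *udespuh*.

Since the final consonant of *udespuh* is /h/ (velar/glottal), it takes -ni, giving *udespuhni*.
The final sound of the plural form *udespuhni* is /i/, which is a vowel, so the dative suffix is -ri, giving *udespuhniri*.

udespuhniri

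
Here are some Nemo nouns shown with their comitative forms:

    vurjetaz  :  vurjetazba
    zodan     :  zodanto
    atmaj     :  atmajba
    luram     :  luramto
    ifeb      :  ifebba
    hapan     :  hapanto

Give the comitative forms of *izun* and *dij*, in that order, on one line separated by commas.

The alternation tracks the final consonant of the stem — -to when the stem ends in a nasal (*zodan*, *luram*, *hapan*); -ba when the stem ends in a non-nasal consonant (*vurjetaz*, *atmaj*, *ifeb*).
*izun*: final consonant = /n/, a nasal → -to → *izunto*.
*dij* — final consonant /j/ (non-nasal) → -ba → *dijba*.

izunto, dijba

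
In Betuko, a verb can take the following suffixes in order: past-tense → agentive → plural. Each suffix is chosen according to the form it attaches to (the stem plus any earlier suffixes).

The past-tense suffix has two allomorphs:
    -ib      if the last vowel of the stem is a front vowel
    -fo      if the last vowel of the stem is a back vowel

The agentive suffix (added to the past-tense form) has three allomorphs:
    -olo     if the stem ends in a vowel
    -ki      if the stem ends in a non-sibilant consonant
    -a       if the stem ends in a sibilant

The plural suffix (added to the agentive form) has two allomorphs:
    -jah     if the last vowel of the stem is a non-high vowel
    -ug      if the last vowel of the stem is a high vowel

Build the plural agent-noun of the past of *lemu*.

lemufoolojah

*lemu*: last vowel = /u/, a back vowel → -fo → *lemufo*.
Since the final sound of the past-tense form *lemufo* is /o/ (a vowel), it takes -olo, giving *lemufoolo*.
The last vowel of the agentive form *lemufoolo* is /o/, which is a non-high vowel, so the plural suffix is -jah, giving *lemufoolojah*.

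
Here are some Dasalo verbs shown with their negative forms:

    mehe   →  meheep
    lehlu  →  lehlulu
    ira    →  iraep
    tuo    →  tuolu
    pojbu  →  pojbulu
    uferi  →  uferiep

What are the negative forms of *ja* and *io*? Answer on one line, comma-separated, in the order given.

The suffix is conditioned by the last vowel: -lu when the last vowel of the stem is a rounded vowel (*lehlu*, *tuo*, *pojbu*); -ep when the last vowel of the stem is an unrounded vowel (*mehe*, *ira*, *uferi*).
The last vowel of *ja* is /a/, which is an unrounded vowel, so the suffix is -ep, giving *jaep*.
Since the last vowel of *io* is /o/ (a rounded vowel), it takes -lu, giving *iolu*.

jaep, iolu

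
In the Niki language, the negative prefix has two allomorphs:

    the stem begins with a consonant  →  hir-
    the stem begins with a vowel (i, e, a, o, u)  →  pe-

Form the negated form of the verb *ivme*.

*ivme*: first sound = /i/, a vowel → pe- → *peivme*.

peivme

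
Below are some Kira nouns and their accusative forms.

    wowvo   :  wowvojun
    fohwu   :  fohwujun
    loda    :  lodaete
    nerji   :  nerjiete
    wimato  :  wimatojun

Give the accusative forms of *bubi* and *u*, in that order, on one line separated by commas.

bubiete, ujun

The suffix is conditioned by the last vowel: -jun when the last vowel of the stem is a rounded vowel (*wowvo*, *fohwu*, *wimato*); -ete when the last vowel of the stem is an unrounded vowel (*loda*, *nerji*).
*bubi* — last vowel /i/ (an unrounded vowel) → -ete → *bubiete*.
Since the last vowel of *u* is /u/ (a rounded vowel), it takes -jun, giving *ujun*.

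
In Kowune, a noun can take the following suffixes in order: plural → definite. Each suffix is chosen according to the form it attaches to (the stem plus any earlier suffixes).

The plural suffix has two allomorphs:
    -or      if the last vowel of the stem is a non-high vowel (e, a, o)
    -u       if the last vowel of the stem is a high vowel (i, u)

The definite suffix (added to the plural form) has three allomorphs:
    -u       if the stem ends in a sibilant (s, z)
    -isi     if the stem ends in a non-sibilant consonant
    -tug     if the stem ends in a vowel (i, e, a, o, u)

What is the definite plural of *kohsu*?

*kohsu* — last vowel /u/ (a high vowel) → -u → *kohsuu*.
The final sound of the plural form *kohsuu* is /u/, which is a vowel, so the definite suffix is -tug, giving *kohsuutug*.

kohsuutug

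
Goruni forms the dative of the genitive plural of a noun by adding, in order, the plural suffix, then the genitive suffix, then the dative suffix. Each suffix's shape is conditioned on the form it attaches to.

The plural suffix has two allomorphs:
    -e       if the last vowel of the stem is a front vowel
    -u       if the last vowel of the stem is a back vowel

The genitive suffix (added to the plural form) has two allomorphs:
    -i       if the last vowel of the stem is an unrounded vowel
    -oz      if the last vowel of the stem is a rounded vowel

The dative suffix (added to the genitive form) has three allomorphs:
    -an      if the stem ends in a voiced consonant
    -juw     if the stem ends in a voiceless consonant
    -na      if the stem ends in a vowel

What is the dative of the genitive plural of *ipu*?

ipuuozan

The last vowel of *ipu* is /u/, which is a back vowel, so the plural suffix is -u, giving *ipuu*.
The plural form *ipuu*: last vowel = /u/, a rounded vowel → -oz → *ipuuoz*.
The genitive form *ipuuoz*: final sound = /z/, a voiced consonant → -an → *ipuuozan*.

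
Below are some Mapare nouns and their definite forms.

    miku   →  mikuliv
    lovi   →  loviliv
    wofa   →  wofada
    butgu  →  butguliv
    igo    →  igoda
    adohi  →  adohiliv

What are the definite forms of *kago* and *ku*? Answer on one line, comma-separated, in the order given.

The alternation tracks the last vowel of the stem — -liv when the last vowel of the stem is a high vowel (*miku*, *lovi*, *butgu*, *adohi*); -da when the last vowel of the stem is a non-high vowel (*wofa*, *igo*).
*kago*: last vowel = /o/, a non-high vowel → -da → *kagoda*.
*ku*: last vowel = /u/, a high vowel → -liv → *kuliv*.

kagoda, kuliv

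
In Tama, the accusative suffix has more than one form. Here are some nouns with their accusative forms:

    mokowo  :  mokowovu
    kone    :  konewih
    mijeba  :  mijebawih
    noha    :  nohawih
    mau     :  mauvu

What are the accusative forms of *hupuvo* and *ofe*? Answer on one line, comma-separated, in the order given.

The pattern is rounding harmony: -vu when the last vowel of the stem is a rounded vowel (*mokowo*, *mau*); -wih when the last vowel of the stem is an unrounded vowel (*kone*, *mijeba*, *noha*).
*hupuvo*: last vowel = /o/, a rounded vowel → -vu → *hupuvovu*.
The last vowel of *ofe* is /e/, which is an unrounded vowel, so the suffix is -wih, giving *ofewih*.

hupuvovu, ofewih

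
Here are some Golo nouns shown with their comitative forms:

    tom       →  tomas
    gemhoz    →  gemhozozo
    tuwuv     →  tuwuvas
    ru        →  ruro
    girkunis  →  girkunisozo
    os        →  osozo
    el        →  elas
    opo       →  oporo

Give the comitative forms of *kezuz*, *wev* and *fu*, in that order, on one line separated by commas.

The pattern is sibilance of the final sound: -ozo when the stem ends in a sibilant (*gemhoz*, *girkunis*, *os*); -as when the stem ends in a non-sibilant consonant (*tom*, *tuwuv*, *el*); -ro when the stem ends in a vowel (*ru*, *opo*).
*kezuz*: final sound = /z/, a sibilant → -ozo → *kezuzozo*.
*wev*: final sound = /v/, a non-sibilant consonant → -as → *wevas*.
*fu*: final sound = /u/, a vowel → -ro → *furo*.

kezuzozo, wevas, furo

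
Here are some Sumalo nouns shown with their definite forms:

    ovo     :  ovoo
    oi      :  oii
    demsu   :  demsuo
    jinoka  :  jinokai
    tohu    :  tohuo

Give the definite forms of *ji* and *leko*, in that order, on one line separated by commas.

jii, lekoo

The suffix is conditioned by the last vowel: -o when the last vowel of the stem is a rounded vowel (*ovo*, *demsu*, *tohu*); -i when the last vowel of the stem is an unrounded vowel (*oi*, *jinoka*).
*ji*: last vowel = /i/, an unrounded vowel → -i → *jii*.
*leko* — last vowel /o/ (a rounded vowel) → -o → *lekoo*.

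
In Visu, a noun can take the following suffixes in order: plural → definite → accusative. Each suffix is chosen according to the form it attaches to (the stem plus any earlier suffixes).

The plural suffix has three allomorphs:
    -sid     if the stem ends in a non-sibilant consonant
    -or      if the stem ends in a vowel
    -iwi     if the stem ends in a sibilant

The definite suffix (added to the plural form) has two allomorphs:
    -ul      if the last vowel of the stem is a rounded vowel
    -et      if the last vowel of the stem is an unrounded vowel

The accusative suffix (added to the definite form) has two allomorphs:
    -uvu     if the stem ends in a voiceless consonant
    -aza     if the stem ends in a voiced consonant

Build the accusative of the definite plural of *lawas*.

*lawas*: final sound = /s/, a sibilant → -iwi → *lawasiwi*.
The plural form *lawasiwi* — last vowel /i/ (an unrounded vowel) → -et → *lawasiwiet*.
The final consonant of the definite form *lawasiwiet* is /t/, which is voiceless, so the accusative suffix is -uvu, giving *lawasiwietuvu*.

lawasiwietuvu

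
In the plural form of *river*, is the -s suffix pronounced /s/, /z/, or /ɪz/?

/z/

The stem *river* ends in a voiced non-sibilant sound.
The plural suffix surfaces as /ɪz/ after sibilants, /s/ after other voiceless consonants, and /z/ after other voiced sounds.
So the plural -s on *river* is pronounced /z/.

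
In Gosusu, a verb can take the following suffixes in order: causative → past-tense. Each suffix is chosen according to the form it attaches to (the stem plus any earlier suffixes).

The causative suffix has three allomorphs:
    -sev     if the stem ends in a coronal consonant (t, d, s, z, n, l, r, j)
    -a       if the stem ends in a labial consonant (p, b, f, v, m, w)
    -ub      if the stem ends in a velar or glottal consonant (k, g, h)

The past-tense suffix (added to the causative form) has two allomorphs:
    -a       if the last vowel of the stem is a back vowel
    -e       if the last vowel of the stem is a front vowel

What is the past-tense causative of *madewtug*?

madewtuguba

The final consonant of *madewtug* is /g/, which is velar/glottal, so the causative suffix is -ub, giving *madewtugub*.
The causative form *madewtugub* — last vowel /u/ (a back vowel) → -a → *madewtuguba*.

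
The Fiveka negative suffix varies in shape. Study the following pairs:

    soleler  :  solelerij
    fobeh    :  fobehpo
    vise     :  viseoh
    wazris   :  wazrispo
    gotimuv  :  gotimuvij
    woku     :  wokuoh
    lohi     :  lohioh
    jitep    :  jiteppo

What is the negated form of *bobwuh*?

The pattern is voicing of the final sound: -po when the stem ends in a voiceless consonant (*fobeh*, *wazris*, *jitep*); -ij when the stem ends in a voiced consonant (*soleler*, *gotimuv*); -oh when the stem ends in a vowel (*vise*, *woku*, *lohi*).
*bobwuh*: final sound = /h/, a voiceless consonant → -po → *bobwuhpo*.

bobwuhpo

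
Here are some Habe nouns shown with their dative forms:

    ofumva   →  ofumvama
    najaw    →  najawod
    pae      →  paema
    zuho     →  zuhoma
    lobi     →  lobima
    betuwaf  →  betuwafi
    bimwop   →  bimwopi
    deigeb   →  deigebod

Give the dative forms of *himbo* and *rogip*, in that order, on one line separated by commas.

himboma, rogipi

The alternation tracks the final sound of the stem — -i when the stem ends in a voiceless consonant (*betuwaf*, *bimwop*); -od when the stem ends in a voiced consonant (*najaw*, *deigeb*); -ma when the stem ends in a vowel (*ofumva*, *pae*, *zuho*, *lobi*).
Since the final sound of *himbo* is /o/ (a vowel), it takes -ma, giving *himboma*.
The final sound of *rogip* is /p/, which is a voiceless consonant, so the suffix is -i, giving *rogipi*.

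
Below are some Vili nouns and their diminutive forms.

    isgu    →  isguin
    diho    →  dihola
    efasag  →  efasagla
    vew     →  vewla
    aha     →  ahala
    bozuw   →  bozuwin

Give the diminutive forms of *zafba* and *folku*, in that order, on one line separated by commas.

zafbala, folkuin

The alternation tracks the last vowel of the stem — -in when the last vowel of the stem is a high vowel (*isgu*, *bozuw*); -la when the last vowel of the stem is a non-high vowel (*diho*, *efasag*, *vew*, *aha*).
*zafba*: last vowel = /a/, a non-high vowel → -la → *zafbala*.
The last vowel of *folku* is /u/, which is a high vowel, so the suffix is -in, giving *folkuin*.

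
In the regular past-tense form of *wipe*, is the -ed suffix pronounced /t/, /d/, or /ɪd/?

/t/

The stem *wipe* ends in a voiceless consonant other than /t/.
The -ed suffix is realized as /ɪd/ after /t, d/; as /t/ after other voiceless consonants; and as /d/ after other voiced sounds.
So -ed on *wipe* is pronounced /t/.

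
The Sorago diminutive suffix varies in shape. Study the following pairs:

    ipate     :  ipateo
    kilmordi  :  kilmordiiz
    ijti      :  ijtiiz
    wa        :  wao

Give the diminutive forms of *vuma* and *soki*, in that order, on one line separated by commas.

vumao, sokiiz

The alternation tracks the last vowel of the stem — -iz when the last vowel of the stem is a high vowel (*kilmordi*, *ijti*); -o when the last vowel of the stem is a non-high vowel (*ipate*, *wa*).
*vuma* — last vowel /a/ (a non-high vowel) → -o → *vumao*.
The last vowel of *soki* is /i/, which is a high vowel, so the suffix is -iz, giving *sokiiz*.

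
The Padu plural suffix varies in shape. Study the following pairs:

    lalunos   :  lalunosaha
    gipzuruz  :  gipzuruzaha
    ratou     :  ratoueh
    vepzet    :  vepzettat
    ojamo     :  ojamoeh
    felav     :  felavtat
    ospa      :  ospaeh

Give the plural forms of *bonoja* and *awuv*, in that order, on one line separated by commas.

bonojaeh, awuvtat

Looking at the final sound of each stem: -aha when the stem ends in a sibilant (*lalunos*, *gipzuruz*); -tat when the stem ends in a non-sibilant consonant (*vepzet*, *felav*); -eh when the stem ends in a vowel (*ratou*, *ojamo*, *ospa*).
Since the final sound of *bonoja* is /a/ (a vowel), it takes -eh, giving *bonojaeh*.
Since the final sound of *awuv* is /v/ (a non-sibilant consonant), it takes -tat, giving *awuvtat*.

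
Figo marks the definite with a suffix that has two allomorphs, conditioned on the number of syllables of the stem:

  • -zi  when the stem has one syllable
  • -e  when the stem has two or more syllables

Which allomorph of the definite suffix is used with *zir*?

*zir* (one syllable) → -zi.

-zi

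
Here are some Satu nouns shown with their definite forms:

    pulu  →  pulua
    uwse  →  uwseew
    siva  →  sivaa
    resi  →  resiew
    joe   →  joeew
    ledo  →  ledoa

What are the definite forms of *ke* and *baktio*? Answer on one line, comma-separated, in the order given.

keew, baktioa

The alternation tracks the last vowel of the stem — -ew when the last vowel of the stem is a front vowel (*uwse*, *resi*, *joe*); -a when the last vowel of the stem is a back vowel (*pulu*, *siva*, *ledo*).
*ke* — last vowel /e/ (a front vowel) → -ew → *keew*.
*baktio* — last vowel /o/ (a back vowel) → -a → *baktioa*.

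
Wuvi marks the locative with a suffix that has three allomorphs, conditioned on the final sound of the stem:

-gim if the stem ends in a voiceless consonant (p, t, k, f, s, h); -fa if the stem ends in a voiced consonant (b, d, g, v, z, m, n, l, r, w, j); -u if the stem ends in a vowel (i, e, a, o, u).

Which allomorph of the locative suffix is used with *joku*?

The final sound of *joku* is /u/, which is a vowel, so the suffix is -u.

-u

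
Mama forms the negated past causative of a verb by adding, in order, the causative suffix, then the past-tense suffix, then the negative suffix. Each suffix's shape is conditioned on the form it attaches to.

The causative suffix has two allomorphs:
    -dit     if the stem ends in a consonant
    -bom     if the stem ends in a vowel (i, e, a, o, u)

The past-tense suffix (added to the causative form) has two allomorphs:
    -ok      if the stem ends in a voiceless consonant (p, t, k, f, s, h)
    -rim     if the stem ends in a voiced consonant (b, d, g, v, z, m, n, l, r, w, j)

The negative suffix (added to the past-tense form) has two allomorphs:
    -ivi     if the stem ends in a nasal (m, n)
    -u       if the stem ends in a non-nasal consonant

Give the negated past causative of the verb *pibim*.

pibimditoku

The final sound of *pibim* is /m/, which is a consonant, so the causative suffix is -dit, giving *pibimdit*.
The causative form *pibimdit*: final consonant = /t/, voiceless → -ok → *pibimditok*.
The final consonant of the past-tense form *pibimditok* is /k/, which is non-nasal, so the negative suffix is -u, giving *pibimditoku*.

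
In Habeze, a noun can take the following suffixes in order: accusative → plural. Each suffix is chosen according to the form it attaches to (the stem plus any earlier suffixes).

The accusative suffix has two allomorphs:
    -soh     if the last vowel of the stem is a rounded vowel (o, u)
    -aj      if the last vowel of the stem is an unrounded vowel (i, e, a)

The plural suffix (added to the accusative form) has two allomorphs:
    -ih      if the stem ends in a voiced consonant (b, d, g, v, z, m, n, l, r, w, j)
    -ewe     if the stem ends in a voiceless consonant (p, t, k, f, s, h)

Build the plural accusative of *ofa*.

ofaajih

*ofa* — last vowel /a/ (an unrounded vowel) → -aj → *ofaaj*.
The accusative form *ofaaj* — final consonant /j/ (voiced) → -ih → *ofaajih*.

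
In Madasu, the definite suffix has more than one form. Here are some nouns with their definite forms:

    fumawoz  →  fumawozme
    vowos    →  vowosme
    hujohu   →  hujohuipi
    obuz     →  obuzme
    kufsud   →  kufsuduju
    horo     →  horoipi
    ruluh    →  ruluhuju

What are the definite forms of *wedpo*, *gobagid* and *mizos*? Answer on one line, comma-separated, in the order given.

wedpoipi, gobagiduju, mizosme

The alternation tracks the final sound of the stem — -me when the stem ends in a sibilant (*fumawoz*, *vowos*, *obuz*); -uju when the stem ends in a non-sibilant consonant (*kufsud*, *ruluh*); -ipi when the stem ends in a vowel (*hujohu*, *horo*).
*wedpo* — final sound /o/ (a vowel) → -ipi → *wedpoipi*.
Since the final sound of *gobagid* is /d/ (a non-sibilant consonant), it takes -uju, giving *gobagiduju*.
*mizos* — final sound /s/ (a sibilant) → -me → *mizosme*.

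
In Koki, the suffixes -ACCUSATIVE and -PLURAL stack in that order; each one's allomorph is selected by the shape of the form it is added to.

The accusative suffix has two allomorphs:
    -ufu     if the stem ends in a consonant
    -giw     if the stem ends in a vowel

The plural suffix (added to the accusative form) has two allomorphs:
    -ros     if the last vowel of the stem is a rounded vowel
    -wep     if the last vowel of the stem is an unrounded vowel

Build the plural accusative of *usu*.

*usu*: final sound = /u/, a vowel → -giw → *usugiw*.
The accusative form *usugiw* — last vowel /i/ (an unrounded vowel) → -wep → *usugiwwep*.

usugiwwep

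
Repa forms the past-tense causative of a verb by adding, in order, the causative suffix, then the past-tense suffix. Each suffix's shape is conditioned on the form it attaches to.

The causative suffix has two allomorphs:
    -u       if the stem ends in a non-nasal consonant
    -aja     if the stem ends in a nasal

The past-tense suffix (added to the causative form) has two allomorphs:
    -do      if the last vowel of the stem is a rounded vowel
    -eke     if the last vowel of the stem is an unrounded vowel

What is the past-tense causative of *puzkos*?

The final consonant of *puzkos* is /s/, which is non-nasal, so the causative suffix is -u, giving *puzkosu*.
The causative form *puzkosu* — last vowel /u/ (a rounded vowel) → -do → *puzkosudo*.

puzkosudo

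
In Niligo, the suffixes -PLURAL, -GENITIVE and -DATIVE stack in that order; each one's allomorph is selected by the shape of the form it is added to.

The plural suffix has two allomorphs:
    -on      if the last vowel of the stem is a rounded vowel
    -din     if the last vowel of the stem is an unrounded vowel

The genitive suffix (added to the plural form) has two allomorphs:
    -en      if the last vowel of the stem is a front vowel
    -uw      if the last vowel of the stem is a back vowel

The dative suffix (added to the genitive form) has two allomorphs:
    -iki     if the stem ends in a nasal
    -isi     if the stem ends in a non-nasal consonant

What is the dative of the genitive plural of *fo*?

The last vowel of *fo* is /o/, which is a rounded vowel, so the plural suffix is -on, giving *foon*.
The plural form *foon*: last vowel = /o/, a back vowel → -uw → *foonuw*.
The genitive form *foonuw*: final consonant = /w/, non-nasal → -isi → *foonuwisi*.

foonuwisi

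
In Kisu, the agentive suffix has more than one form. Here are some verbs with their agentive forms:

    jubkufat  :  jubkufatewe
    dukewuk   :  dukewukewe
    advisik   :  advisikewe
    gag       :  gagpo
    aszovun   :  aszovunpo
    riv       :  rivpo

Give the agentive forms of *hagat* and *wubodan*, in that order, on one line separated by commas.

hagatewe, wubodanpo

The pattern is voicing of the final consonant: -ewe when the stem ends in a voiceless consonant (*jubkufat*, *dukewuk*, *advisik*); -po when the stem ends in a voiced consonant (*gag*, *aszovun*, *riv*).
*hagat*: final consonant = /t/, voiceless → -ewe → *hagatewe*.
The final consonant of *wubodan* is /n/, which is voiced, so the suffix is -po, giving *wubodanpo*.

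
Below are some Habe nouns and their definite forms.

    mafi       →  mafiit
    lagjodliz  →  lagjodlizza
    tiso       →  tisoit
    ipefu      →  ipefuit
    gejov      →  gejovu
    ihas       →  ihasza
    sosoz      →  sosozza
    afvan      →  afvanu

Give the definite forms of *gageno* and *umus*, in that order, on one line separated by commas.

Looking at the final sound of each stem: -za when the stem ends in a sibilant (*lagjodliz*, *ihas*, *sosoz*); -u when the stem ends in a non-sibilant consonant (*gejov*, *afvan*); -it when the stem ends in a vowel (*mafi*, *tiso*, *ipefu*).
*gageno* — final sound /o/ (a vowel) → -it → *gagenoit*.
Since the final sound of *umus* is /s/ (a sibilant), it takes -za, giving *umusza*.

gagenoit, umusza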